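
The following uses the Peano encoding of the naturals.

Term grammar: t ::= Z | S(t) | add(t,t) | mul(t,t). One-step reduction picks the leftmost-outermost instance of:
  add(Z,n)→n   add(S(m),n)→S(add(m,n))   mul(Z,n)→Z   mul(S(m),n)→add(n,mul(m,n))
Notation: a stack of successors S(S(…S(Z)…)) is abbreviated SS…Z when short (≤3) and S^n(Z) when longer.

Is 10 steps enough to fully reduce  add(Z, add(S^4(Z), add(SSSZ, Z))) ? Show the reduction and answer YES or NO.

Answer: YES — reaches normal form S^7(Z) in 10 ≤ 10 steps

Reduction:
  start: add(Z, add(S^4(Z), add(SSSZ, Z)))
  [1] add(S^4(Z), add(SSSZ, Z))
  [2] S(add(SSSZ, add(SSSZ, Z)))
  [3] S(S(add(SSZ, add(SSSZ, Z))))
  [4] S(S(S(add(SZ, add(SSSZ, Z)))))
  [5] S(S(S(S(add(Z, add(SSSZ, Z))))))
  [6] S(S(S(S(add(SSSZ, Z)))))
  [7] S(S(S(S(S(add(SSZ, Z))))))
  [8] S(S(S(S(S(S(add(SZ, Z)))))))
  [9] S(S(S(S(S(S(S(add(Z, Z))))))))
  [10] S^7(Z)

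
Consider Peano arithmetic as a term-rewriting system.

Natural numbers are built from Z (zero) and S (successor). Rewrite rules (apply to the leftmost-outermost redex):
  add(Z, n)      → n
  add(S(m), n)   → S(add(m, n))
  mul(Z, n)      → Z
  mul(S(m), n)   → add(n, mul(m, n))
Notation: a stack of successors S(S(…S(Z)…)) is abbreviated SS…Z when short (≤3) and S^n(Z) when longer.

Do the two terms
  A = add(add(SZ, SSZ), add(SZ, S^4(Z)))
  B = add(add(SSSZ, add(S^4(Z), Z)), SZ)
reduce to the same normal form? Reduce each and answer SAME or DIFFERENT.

Term A:
  start: add(add(SZ, SSZ), add(SZ, S^4(Z)))
  [1] add(S(add(Z, SSZ)), add(SZ, S^4(Z)))
  [2] S(add(add(Z, SSZ), add(SZ, S^4(Z))))
  [3] S(add(SSZ, add(SZ, S^4(Z))))
  [4] S(S(add(SZ, add(SZ, S^4(Z)))))
  [5] S(S(S(add(Z, add(SZ, S^4(Z))))))
  [6] S(S(S(add(SZ, S^4(Z)))))
  [7] S(S(S(S(add(Z, S^4(Z))))))
  [8] S^8(Z)

Term B:
  start: add(add(SSSZ, add(S^4(Z), Z)), SZ)
  [1] add(S(add(SSZ, add(S^4(Z), Z))), SZ)
  [2] S(add(add(SSZ, add(S^4(Z), Z)), SZ))
  [3] S(add(S(add(SZ, add(S^4(Z), Z))), SZ))
  [4] S(S(add(add(SZ, add(S^4(Z), Z)), SZ)))
  [5] S(S(add(S(add(Z, add(S^4(Z), Z))), SZ)))
  [6] S(S(S(add(add(Z, add(S^4(Z), Z)), SZ))))
  [7] S(S(S(add(add(S^4(Z), Z), SZ))))
  [8] S(S(S(add(S(add(SSSZ, Z)), SZ))))
  [9] S(S(S(S(add(add(SSSZ, Z), SZ)))))
  [10] S(S(S(S(add(S(add(SSZ, Z)), SZ)))))
  [11] S(S(S(S(S(add(add(SSZ, Z), SZ))))))
  [12] S(S(S(S(S(add(S(add(SZ, Z)), SZ))))))
  [13] S(S(S(S(S(S(add(add(SZ, Z), SZ)))))))
  [14] S(S(S(S(S(S(add(S(add(Z, Z)), SZ)))))))
  [15] S(S(S(S(S(S(S(add(add(Z, Z), SZ))))))))
  [16] S(S(S(S(S(S(S(add(Z, SZ))))))))
  [17] S^8(Z)

Answer: SAME — A ⇓ S^8(Z), B ⇓ S^8(Z)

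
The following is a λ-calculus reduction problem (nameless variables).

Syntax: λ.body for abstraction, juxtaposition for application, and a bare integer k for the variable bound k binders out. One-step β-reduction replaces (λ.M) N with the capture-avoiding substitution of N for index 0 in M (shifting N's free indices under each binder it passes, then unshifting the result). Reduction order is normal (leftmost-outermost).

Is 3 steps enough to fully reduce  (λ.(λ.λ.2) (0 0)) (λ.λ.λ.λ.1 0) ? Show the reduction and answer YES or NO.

  start: (λ.(λ.λ.2) (0 0)) (λ.λ.λ.λ.1 0)
  [1] (λ.λ.λ.λ.λ.λ.1 0) ((λ.λ.λ.λ.1 0) (λ.λ.λ.λ.1 0))
  [2] λ.λ.λ.λ.λ.1 0

Answer: YES — reaches normal form λ.λ.λ.λ.λ.1 0 in 2 ≤ 3 steps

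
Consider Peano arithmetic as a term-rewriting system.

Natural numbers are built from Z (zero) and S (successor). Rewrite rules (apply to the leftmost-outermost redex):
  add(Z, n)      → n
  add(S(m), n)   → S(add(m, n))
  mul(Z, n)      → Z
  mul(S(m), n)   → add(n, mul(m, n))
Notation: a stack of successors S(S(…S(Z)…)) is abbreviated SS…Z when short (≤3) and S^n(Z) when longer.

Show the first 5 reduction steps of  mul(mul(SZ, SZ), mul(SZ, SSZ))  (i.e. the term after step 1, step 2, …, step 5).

  start: mul(mul(SZ, SZ), mul(SZ, SSZ))
  step 1: mul(add(SZ, mul(Z, SZ)), mul(SZ, SSZ))
  step 2: mul(S(add(Z, mul(Z, SZ))), mul(SZ, SSZ))
  step 3: add(mul(SZ, SSZ), mul(add(Z, mul(Z, SZ)), mul(SZ, SSZ)))
  step 4: add(add(SSZ, mul(Z, SSZ)), mul(add(Z, mul(Z, SZ)), mul(SZ, SSZ)))
  step 5: add(S(add(SZ, mul(Z, SSZ))), mul(add(Z, mul(Z, SZ)), mul(SZ, SSZ)))

Answer: after 5 steps: add(S(add(SZ, mul(Z, SSZ))), mul(add(Z, mul(Z, SZ)), mul(SZ, SSZ)))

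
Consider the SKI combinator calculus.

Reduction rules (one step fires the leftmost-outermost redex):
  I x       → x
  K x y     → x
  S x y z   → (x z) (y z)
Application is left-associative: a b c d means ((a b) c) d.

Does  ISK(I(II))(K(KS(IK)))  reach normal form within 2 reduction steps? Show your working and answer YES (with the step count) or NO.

Answer: NO — after 2 steps the term is K(K(KS(IK)))(I(II)(K(KS(IK)))), not yet normal

Derivation:
  start: ISK(I(II))(K(KS(IK)))
  →1  SK(I(II))(K(KS(IK)))
  →2  K(K(KS(IK)))(I(II)(K(KS(IK))))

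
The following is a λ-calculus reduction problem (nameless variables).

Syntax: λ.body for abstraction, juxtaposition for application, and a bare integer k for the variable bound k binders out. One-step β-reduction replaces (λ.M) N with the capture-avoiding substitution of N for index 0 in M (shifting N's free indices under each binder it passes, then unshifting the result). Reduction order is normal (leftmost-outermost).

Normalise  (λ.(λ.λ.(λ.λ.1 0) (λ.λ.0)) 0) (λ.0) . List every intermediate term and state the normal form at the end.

Answer: normal form = λ.λ.λ.0  (in 4 steps)

Working:
  start: (λ.(λ.λ.(λ.λ.1 0) (λ.λ.0)) 0) (λ.0)
  →1  (λ.λ.(λ.λ.1 0) (λ.λ.0)) (λ.0)
  →2  λ.(λ.λ.1 0) (λ.λ.0)
  →3  λ.λ.(λ.λ.0) 0
  →4  λ.λ.λ.0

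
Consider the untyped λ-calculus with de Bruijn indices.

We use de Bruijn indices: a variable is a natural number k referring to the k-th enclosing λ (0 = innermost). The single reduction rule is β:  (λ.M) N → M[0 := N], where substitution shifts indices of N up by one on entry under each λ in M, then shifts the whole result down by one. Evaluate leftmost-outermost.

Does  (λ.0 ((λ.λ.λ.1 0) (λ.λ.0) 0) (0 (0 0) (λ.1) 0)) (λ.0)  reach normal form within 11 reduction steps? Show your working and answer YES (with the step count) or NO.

Answer: YES — reaches normal form λ.0 in 10 ≤ 11 steps

Working:
  start: (λ.0 ((λ.λ.λ.1 0) (λ.λ.0) 0) (0 (0 0) (λ.1) 0)) (λ.0)
  step 1: (λ.0) ((λ.λ.λ.1 0) (λ.λ.0) (λ.0)) ((λ.0) ((λ.0) (λ.0)) (λ.λ.0) (λ.0))
  step 2: (λ.λ.λ.1 0) (λ.λ.0) (λ.0) ((λ.0) ((λ.0) (λ.0)) (λ.λ.0) (λ.0))
  step 3: (λ.λ.1 0) (λ.0) ((λ.0) ((λ.0) (λ.0)) (λ.λ.0) (λ.0))
  step 4: (λ.(λ.0) 0) ((λ.0) ((λ.0) (λ.0)) (λ.λ.0) (λ.0))
  step 5: (λ.0) ((λ.0) ((λ.0) (λ.0)) (λ.λ.0) (λ.0))
  step 6: (λ.0) ((λ.0) (λ.0)) (λ.λ.0) (λ.0)
  step 7: (λ.0) (λ.0) (λ.λ.0) (λ.0)
  step 8: (λ.0) (λ.λ.0) (λ.0)
  step 9: (λ.λ.0) (λ.0)
  step 10: λ.0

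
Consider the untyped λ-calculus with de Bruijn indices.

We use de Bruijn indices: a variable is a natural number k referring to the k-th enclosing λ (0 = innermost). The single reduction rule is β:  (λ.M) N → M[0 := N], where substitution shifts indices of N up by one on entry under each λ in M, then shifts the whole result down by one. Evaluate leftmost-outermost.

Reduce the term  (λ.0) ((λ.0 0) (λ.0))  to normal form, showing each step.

  start: (λ.0) ((λ.0 0) (λ.0))
  [1] (λ.0 0) (λ.0)
  [2] (λ.0) (λ.0)
  [3] λ.0

Answer: normal form = λ.0  (in 3 steps)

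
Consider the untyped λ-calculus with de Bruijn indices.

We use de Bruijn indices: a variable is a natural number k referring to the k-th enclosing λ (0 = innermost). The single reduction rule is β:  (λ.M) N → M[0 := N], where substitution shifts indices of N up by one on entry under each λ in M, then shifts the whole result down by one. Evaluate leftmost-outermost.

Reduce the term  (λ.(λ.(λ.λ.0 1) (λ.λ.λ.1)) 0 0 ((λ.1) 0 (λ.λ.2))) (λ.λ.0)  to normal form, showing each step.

  start: (λ.(λ.(λ.λ.0 1) (λ.λ.λ.1)) 0 0 ((λ.1) 0 (λ.λ.2))) (λ.λ.0)
  →1  (λ.(λ.λ.0 1) (λ.λ.λ.1)) (λ.λ.0) (λ.λ.0) ((λ.λ.λ.0) (λ.λ.0) (λ.λ.λ.λ.0))
  →2  (λ.λ.0 1) (λ.λ.λ.1) (λ.λ.0) ((λ.λ.λ.0) (λ.λ.0) (λ.λ.λ.λ.0))
  →3  (λ.0 (λ.λ.λ.1)) (λ.λ.0) ((λ.λ.λ.0) (λ.λ.0) (λ.λ.λ.λ.0))
  →4  (λ.λ.0) (λ.λ.λ.1) ((λ.λ.λ.0) (λ.λ.0) (λ.λ.λ.λ.0))
  →5  (λ.0) ((λ.λ.λ.0) (λ.λ.0) (λ.λ.λ.λ.0))
  →6  (λ.λ.λ.0) (λ.λ.0) (λ.λ.λ.λ.0)
  →7  (λ.λ.0) (λ.λ.λ.λ.0)
  →8  λ.0

Answer: normal form = λ.0  (in 8 steps)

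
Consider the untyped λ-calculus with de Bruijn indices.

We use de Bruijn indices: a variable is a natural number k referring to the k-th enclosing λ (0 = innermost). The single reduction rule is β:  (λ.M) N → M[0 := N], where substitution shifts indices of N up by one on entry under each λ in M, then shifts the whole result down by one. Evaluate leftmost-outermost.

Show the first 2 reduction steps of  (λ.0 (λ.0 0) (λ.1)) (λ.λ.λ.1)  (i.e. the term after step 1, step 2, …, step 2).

  start: (λ.0 (λ.0 0) (λ.1)) (λ.λ.λ.1)
  [1] (λ.λ.λ.1) (λ.0 0) (λ.λ.λ.λ.1)
  [2] (λ.λ.1) (λ.λ.λ.λ.1)

Answer: after 2 steps: (λ.λ.1) (λ.λ.λ.λ.1)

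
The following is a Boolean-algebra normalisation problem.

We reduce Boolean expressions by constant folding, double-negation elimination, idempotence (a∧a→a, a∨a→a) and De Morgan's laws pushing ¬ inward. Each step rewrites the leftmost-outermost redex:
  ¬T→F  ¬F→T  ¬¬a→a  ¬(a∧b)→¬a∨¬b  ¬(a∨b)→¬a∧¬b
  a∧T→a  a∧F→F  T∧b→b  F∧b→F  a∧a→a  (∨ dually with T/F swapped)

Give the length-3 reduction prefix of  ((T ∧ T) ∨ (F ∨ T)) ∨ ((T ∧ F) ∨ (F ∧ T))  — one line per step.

Answer: after 3 steps: T

Reduction:
  start: ((T ∧ T) ∨ (F ∨ T)) ∨ ((T ∧ F) ∨ (F ∧ T))
  [1] (T ∨ (F ∨ T)) ∨ ((T ∧ F) ∨ (F ∧ T))
  [2] T ∨ ((T ∧ F) ∨ (F ∧ T))
  [3] T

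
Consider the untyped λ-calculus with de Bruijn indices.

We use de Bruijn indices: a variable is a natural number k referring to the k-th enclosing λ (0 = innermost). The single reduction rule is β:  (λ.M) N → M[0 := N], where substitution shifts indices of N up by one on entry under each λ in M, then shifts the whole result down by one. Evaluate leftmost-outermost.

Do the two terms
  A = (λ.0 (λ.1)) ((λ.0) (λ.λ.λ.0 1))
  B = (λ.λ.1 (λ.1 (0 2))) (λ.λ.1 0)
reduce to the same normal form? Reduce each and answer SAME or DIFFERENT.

Term A:
  start: (λ.0 (λ.1)) ((λ.0) (λ.λ.λ.0 1))
  →1  (λ.0) (λ.λ.λ.0 1) (λ.(λ.0) (λ.λ.λ.0 1))
  →2  (λ.λ.λ.0 1) (λ.(λ.0) (λ.λ.λ.0 1))
  →3  λ.λ.0 1

Term B:
  start: (λ.λ.1 (λ.1 (0 2))) (λ.λ.1 0)
  →1  λ.(λ.λ.1 0) (λ.1 (0 (λ.λ.1 0)))
  →2  λ.λ.(λ.2 (0 (λ.λ.1 0))) 0
  →3  λ.λ.1 (0 (λ.λ.1 0))

Answer: DIFFERENT — A ⇓ λ.λ.0 1, B ⇓ λ.λ.1 (0 (λ.λ.1 0))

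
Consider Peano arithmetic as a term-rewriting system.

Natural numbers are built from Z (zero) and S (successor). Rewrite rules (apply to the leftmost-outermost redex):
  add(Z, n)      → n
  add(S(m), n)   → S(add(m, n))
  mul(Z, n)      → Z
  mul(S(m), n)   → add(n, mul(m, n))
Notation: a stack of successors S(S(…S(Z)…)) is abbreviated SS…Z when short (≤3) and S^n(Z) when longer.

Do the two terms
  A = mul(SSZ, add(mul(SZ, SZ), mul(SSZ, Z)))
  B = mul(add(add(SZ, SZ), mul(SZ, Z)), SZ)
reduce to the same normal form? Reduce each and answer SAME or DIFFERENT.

Answer: SAME — A ⇓ SSZ, B ⇓ SSZ

Working:
Term A:
  start: mul(SSZ, add(mul(SZ, SZ), mul(SSZ, Z)))
  [1] add(add(mul(SZ, SZ), mul(SSZ, Z)), mul(SZ, add(mul(SZ, SZ), mul(SSZ, Z))))
  [2] add(add(add(SZ, mul(Z, SZ)), mul(SSZ, Z)), mul(SZ, add(mul(SZ, SZ), mul(SSZ, Z))))
  [3] add(add(S(add(Z, mul(Z, SZ))), mul(SSZ, Z)), mul(SZ, add(mul(SZ, SZ), mul(SSZ, Z))))
  [4] add(S(add(add(Z, mul(Z, SZ)), mul(SSZ, Z))), mul(SZ, add(mul(SZ, SZ), mul(SSZ, Z))))
  [5] S(add(add(add(Z, mul(Z, SZ)), mul(SSZ, Z)), mul(SZ, add(mul(SZ, SZ), mul(SSZ, Z)))))
  [6] S(add(add(mul(Z, SZ), mul(SSZ, Z)), mul(SZ, add(mul(SZ, SZ), mul(SSZ, Z)))))
  [7] S(add(add(Z, mul(SSZ, Z)), mul(SZ, add(mul(SZ, SZ), mul(SSZ, Z)))))
  [8] S(add(mul(SSZ, Z), mul(SZ, add(mul(SZ, SZ), mul(SSZ, Z)))))
  [9] S(add(add(Z, mul(SZ, Z)), mul(SZ, add(mul(SZ, SZ), mul(SSZ, Z)))))
  [10] S(add(mul(SZ, Z), mul(SZ, add(mul(SZ, SZ), mul(SSZ, Z)))))
  [11] S(add(add(Z, mul(Z, Z)), mul(SZ, add(mul(SZ, SZ), mul(SSZ, Z)))))
  [12] S(add(mul(Z, Z), mul(SZ, add(mul(SZ, SZ), mul(SSZ, Z)))))
  [13] S(add(Z, mul(SZ, add(mul(SZ, SZ), mul(SSZ, Z)))))
  [14] S(mul(SZ, add(mul(SZ, SZ), mul(SSZ, Z))))
  [15] S(add(add(mul(SZ, SZ), mul(SSZ, Z)), mul(Z, add(mul(SZ, SZ), mul(SSZ, Z)))))
  [16] S(add(add(add(SZ, mul(Z, SZ)), mul(SSZ, Z)), mul(Z, add(mul(SZ, SZ), mul(SSZ, Z)))))
  [17] S(add(add(S(add(Z, mul(Z, SZ))), mul(SSZ, Z)), mul(Z, add(mul(SZ, SZ), mul(SSZ, Z)))))
  [18] S(add(S(add(add(Z, mul(Z, SZ)), mul(SSZ, Z))), mul(Z, add(mul(SZ, SZ), mul(SSZ, Z)))))
  [19] S(S(add(add(add(Z, mul(Z, SZ)), mul(SSZ, Z)), mul(Z, add(mul(SZ, SZ), mul(SSZ, Z))))))
  [20] S(S(add(add(mul(Z, SZ), mul(SSZ, Z)), mul(Z, add(mul(SZ, SZ), mul(SSZ, Z))))))
  [21] S(S(add(add(Z, mul(SSZ, Z)), mul(Z, add(mul(SZ, SZ), mul(SSZ, Z))))))
  [22] S(S(add(mul(SSZ, Z), mul(Z, add(mul(SZ, SZ), mul(SSZ, Z))))))
  [23] S(S(add(add(Z, mul(SZ, Z)), mul(Z, add(mul(SZ, SZ), mul(SSZ, Z))))))
  [24] S(S(add(mul(SZ, Z), mul(Z, add(mul(SZ, SZ), mul(SSZ, Z))))))
  [25] S(S(add(add(Z, mul(Z, Z)), mul(Z, add(mul(SZ, SZ), mul(SSZ, Z))))))
  [26] S(S(add(mul(Z, Z), mul(Z, add(mul(SZ, SZ), mul(SSZ, Z))))))
  [27] S(S(add(Z, mul(Z, add(mul(SZ, SZ), mul(SSZ, Z))))))
  [28] S(S(mul(Z, add(mul(SZ, SZ), mul(SSZ, Z)))))
  [29] SSZ

Term B:
  start: mul(add(add(SZ, SZ), mul(SZ, Z)), SZ)
  [1] mul(add(S(add(Z, SZ)), mul(SZ, Z)), SZ)
  [2] mul(S(add(add(Z, SZ), mul(SZ, Z))), SZ)
  [3] add(SZ, mul(add(add(Z, SZ), mul(SZ, Z)), SZ))
  [4] S(add(Z, mul(add(add(Z, SZ), mul(SZ, Z)), SZ)))
  [5] S(mul(add(add(Z, SZ), mul(SZ, Z)), SZ))
  [6] S(mul(add(SZ, mul(SZ, Z)), SZ))
  [7] S(mul(S(add(Z, mul(SZ, Z))), SZ))
  [8] S(add(SZ, mul(add(Z, mul(SZ, Z)), SZ)))
  [9] S(S(add(Z, mul(add(Z, mul(SZ, Z)), SZ))))
  [10] S(S(mul(add(Z, mul(SZ, Z)), SZ)))
  [11] S(S(mul(mul(SZ, Z), SZ)))
  [12] S(S(mul(add(Z, mul(Z, Z)), SZ)))
  [13] S(S(mul(mul(Z, Z), SZ)))
  [14] S(S(mul(Z, SZ)))
  [15] SSZ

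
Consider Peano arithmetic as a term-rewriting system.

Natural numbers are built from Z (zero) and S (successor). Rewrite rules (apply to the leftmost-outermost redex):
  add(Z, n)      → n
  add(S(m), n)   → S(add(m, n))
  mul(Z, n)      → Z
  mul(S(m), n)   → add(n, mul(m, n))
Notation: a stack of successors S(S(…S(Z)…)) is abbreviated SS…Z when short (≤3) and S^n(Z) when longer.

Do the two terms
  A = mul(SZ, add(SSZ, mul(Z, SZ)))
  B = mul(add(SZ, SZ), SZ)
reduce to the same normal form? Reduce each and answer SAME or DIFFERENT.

Answer: SAME — A ⇓ SSZ, B ⇓ SSZ

Derivation:
Term A:
  start: mul(SZ, add(SSZ, mul(Z, SZ)))
  step 1: add(add(SSZ, mul(Z, SZ)), mul(Z, add(SSZ, mul(Z, SZ))))
  step 2: add(S(add(SZ, mul(Z, SZ))), mul(Z, add(SSZ, mul(Z, SZ))))
  step 3: S(add(add(SZ, mul(Z, SZ)), mul(Z, add(SSZ, mul(Z, SZ)))))
  step 4: S(add(S(add(Z, mul(Z, SZ))), mul(Z, add(SSZ, mul(Z, SZ)))))
  step 5: S(S(add(add(Z, mul(Z, SZ)), mul(Z, add(SSZ, mul(Z, SZ))))))
  step 6: S(S(add(mul(Z, SZ), mul(Z, add(SSZ, mul(Z, SZ))))))
  step 7: S(S(add(Z, mul(Z, add(SSZ, mul(Z, SZ))))))
  step 8: S(S(mul(Z, add(SSZ, mul(Z, SZ)))))
  step 9: SSZ

Term B:
  start: mul(add(SZ, SZ), SZ)
  step 1: mul(S(add(Z, SZ)), SZ)
  step 2: add(SZ, mul(add(Z, SZ), SZ))
  step 3: S(add(Z, mul(add(Z, SZ), SZ)))
  step 4: S(mul(add(Z, SZ), SZ))
  step 5: S(mul(SZ, SZ))
  step 6: S(add(SZ, mul(Z, SZ)))
  step 7: S(S(add(Z, mul(Z, SZ))))
  step 8: S(S(mul(Z, SZ)))
  step 9: SSZ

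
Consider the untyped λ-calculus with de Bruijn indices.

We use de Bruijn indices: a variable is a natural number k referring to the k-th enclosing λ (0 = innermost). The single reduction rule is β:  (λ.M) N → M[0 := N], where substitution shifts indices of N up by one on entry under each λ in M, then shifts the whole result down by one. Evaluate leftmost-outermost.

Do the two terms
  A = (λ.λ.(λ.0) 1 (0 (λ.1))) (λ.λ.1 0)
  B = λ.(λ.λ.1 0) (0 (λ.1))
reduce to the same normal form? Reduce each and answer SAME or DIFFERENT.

Term A:
  start: (λ.λ.(λ.0) 1 (0 (λ.1))) (λ.λ.1 0)
  →1  λ.(λ.0) (λ.λ.1 0) (0 (λ.1))
  →2  λ.(λ.λ.1 0) (0 (λ.1))
  →3  λ.λ.1 (λ.2) 0

Term B:
  start: λ.(λ.λ.1 0) (0 (λ.1))
  →1  λ.λ.1 (λ.2) 0

Answer: SAME — A ⇓ λ.λ.1 (λ.2) 0, B ⇓ λ.λ.1 (λ.2) 0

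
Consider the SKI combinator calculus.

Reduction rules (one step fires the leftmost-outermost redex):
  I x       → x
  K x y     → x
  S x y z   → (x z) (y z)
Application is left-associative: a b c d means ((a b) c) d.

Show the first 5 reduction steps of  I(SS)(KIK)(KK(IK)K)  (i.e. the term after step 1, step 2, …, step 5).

Answer: after 5 steps: S(KK)(KK(IK)K)

Working:
  start: I(SS)(KIK)(KK(IK)K)
  step 1: SS(KIK)(KK(IK)K)
  step 2: S(KK(IK)K)(KIK(KK(IK)K))
  step 3: S(KK)(KIK(KK(IK)K))
  step 4: S(KK)(I(KK(IK)K))
  step 5: S(KK)(KK(IK)K)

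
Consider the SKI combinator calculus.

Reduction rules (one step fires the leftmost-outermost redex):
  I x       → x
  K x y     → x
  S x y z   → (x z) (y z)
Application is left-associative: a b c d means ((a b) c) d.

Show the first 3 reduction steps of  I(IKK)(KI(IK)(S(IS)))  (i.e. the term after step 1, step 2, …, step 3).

Answer: after 3 steps: K

Reduction:
  start: I(IKK)(KI(IK)(S(IS)))
  step 1: IKK(KI(IK)(S(IS)))
  step 2: KK(KI(IK)(S(IS)))
  step 3: K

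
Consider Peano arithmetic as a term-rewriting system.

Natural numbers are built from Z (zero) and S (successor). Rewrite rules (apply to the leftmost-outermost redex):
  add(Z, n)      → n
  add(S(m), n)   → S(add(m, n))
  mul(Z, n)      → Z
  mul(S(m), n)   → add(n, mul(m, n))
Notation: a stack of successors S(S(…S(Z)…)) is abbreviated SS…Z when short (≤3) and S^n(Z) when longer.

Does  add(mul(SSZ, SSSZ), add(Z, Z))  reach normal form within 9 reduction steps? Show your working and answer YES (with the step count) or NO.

  start: add(mul(SSZ, SSSZ), add(Z, Z))
  [1] add(add(SSSZ, mul(SZ, SSSZ)), add(Z, Z))
  [2] add(S(add(SSZ, mul(SZ, SSSZ))), add(Z, Z))
  [3] S(add(add(SSZ, mul(SZ, SSSZ)), add(Z, Z)))
  [4] S(add(S(add(SZ, mul(SZ, SSSZ))), add(Z, Z)))
  [5] S(S(add(add(SZ, mul(SZ, SSSZ)), add(Z, Z))))
  [6] S(S(add(S(add(Z, mul(SZ, SSSZ))), add(Z, Z))))
  [7] S(S(S(add(add(Z, mul(SZ, SSSZ)), add(Z, Z)))))
  [8] S(S(S(add(mul(SZ, SSSZ), add(Z, Z)))))
  [9] S(S(S(add(add(SSSZ, mul(Z, SSSZ)), add(Z, Z)))))

Answer: NO — after 9 steps the term is S(S(S(add(add(SSSZ, mul(Z, SSSZ)), add(Z, Z))))), not yet normal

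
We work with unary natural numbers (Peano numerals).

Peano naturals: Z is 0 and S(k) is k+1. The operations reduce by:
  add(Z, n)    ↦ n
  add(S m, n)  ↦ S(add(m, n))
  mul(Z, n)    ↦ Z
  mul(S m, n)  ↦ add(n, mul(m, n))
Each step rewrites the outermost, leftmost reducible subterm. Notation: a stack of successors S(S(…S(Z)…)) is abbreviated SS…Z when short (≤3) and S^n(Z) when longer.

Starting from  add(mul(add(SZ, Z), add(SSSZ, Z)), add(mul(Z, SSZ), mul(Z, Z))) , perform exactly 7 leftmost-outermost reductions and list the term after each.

Answer: after 7 steps: S(add(S(add(add(SZ, Z), mul(add(Z, Z), add(SSSZ, Z)))), add(mul(Z, SSZ), mul(Z, Z))))

Derivation:
  start: add(mul(add(SZ, Z), add(SSSZ, Z)), add(mul(Z, SSZ), mul(Z, Z)))
  →1  add(mul(S(add(Z, Z)), add(SSSZ, Z)), add(mul(Z, SSZ), mul(Z, Z)))
  →2  add(add(add(SSSZ, Z), mul(add(Z, Z), add(SSSZ, Z))), add(mul(Z, SSZ), mul(Z, Z)))
  →3  add(add(S(add(SSZ, Z)), mul(add(Z, Z), add(SSSZ, Z))), add(mul(Z, SSZ), mul(Z, Z)))
  →4  add(S(add(add(SSZ, Z), mul(add(Z, Z), add(SSSZ, Z)))), add(mul(Z, SSZ), mul(Z, Z)))
  →5  S(add(add(add(SSZ, Z), mul(add(Z, Z), add(SSSZ, Z))), add(mul(Z, SSZ), mul(Z, Z))))
  →6  S(add(add(S(add(SZ, Z)), mul(add(Z, Z), add(SSSZ, Z))), add(mul(Z, SSZ), mul(Z, Z))))
  →7  S(add(S(add(add(SZ, Z), mul(add(Z, Z), add(SSSZ, Z)))), add(mul(Z, SSZ), mul(Z, Z))))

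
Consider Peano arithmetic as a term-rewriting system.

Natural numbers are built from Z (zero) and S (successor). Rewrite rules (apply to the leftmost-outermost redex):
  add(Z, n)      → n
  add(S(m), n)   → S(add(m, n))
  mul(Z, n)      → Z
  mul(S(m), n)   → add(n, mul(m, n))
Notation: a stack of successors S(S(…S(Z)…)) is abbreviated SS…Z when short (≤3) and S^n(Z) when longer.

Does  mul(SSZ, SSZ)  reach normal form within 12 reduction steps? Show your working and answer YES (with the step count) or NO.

  start: mul(SSZ, SSZ)
  →1  add(SSZ, mul(SZ, SSZ))
  →2  S(add(SZ, mul(SZ, SSZ)))
  →3  S(S(add(Z, mul(SZ, SSZ))))
  →4  S(S(mul(SZ, SSZ)))
  →5  S(S(add(SSZ, mul(Z, SSZ))))
  →6  S(S(S(add(SZ, mul(Z, SSZ)))))
  →7  S(S(S(S(add(Z, mul(Z, SSZ))))))
  →8  S(S(S(S(mul(Z, SSZ)))))
  →9  S^4(Z)

Answer: YES — reaches normal form S^4(Z) in 9 ≤ 12 steps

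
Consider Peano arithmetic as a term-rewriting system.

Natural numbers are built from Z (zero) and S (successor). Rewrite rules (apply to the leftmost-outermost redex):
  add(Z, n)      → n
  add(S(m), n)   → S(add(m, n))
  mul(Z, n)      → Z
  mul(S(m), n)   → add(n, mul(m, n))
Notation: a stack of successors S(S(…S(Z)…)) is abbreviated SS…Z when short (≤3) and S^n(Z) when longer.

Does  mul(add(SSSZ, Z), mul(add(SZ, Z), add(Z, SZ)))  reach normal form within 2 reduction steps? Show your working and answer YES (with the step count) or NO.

Answer: NO — after 2 steps the term is add(mul(add(SZ, Z), add(Z, SZ)), mul(add(SSZ, Z), mul(add(SZ, Z), add(Z, SZ)))), not yet normal

Reduction:
  start: mul(add(SSSZ, Z), mul(add(SZ, Z), add(Z, SZ)))
  step 1: mul(S(add(SSZ, Z)), mul(add(SZ, Z), add(Z, SZ)))
  step 2: add(mul(add(SZ, Z), add(Z, SZ)), mul(add(SSZ, Z), mul(add(SZ, Z), add(Z, SZ))))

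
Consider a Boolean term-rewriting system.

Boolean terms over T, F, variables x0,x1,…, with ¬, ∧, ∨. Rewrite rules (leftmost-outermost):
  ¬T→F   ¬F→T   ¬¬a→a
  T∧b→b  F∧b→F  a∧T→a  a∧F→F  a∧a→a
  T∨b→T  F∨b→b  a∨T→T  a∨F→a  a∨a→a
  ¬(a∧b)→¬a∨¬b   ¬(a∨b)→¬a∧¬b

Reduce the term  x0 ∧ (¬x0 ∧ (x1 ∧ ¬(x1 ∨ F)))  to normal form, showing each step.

  start: x0 ∧ (¬x0 ∧ (x1 ∧ ¬(x1 ∨ F)))
  step 1: x0 ∧ (¬x0 ∧ (x1 ∧ (¬x1 ∧ ¬F)))
  step 2: x0 ∧ (¬x0 ∧ (x1 ∧ (¬x1 ∧ T)))
  step 3: x0 ∧ (¬x0 ∧ (x1 ∧ ¬x1))

Answer: normal form = x0 ∧ (¬x0 ∧ (x1 ∧ ¬x1))  (in 3 steps)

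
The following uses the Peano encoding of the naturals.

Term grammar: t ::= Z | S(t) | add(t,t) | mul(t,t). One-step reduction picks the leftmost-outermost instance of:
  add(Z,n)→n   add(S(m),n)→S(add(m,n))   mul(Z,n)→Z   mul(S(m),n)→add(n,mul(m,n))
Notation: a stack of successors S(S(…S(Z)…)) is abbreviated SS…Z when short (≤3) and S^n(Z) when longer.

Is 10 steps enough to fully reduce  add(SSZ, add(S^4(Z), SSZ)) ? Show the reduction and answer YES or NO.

Answer: YES — reaches normal form S^8(Z) in 8 ≤ 10 steps

Derivation:
  start: add(SSZ, add(S^4(Z), SSZ))
  step 1: S(add(SZ, add(S^4(Z), SSZ)))
  step 2: S(S(add(Z, add(S^4(Z), SSZ))))
  step 3: S(S(add(S^4(Z), SSZ)))
  step 4: S(S(S(add(SSSZ, SSZ))))
  step 5: S(S(S(S(add(SSZ, SSZ)))))
  step 6: S(S(S(S(S(add(SZ, SSZ))))))
  step 7: S(S(S(S(S(S(add(Z, SSZ)))))))
  step 8: S^8(Z)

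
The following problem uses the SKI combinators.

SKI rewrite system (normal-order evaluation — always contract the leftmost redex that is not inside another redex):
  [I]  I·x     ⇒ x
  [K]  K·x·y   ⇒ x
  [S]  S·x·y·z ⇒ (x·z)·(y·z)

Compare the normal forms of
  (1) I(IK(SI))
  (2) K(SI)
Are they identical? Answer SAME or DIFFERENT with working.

Answer: SAME — A ⇓ K(SI), B ⇓ K(SI)

Derivation:
Term A:
  start: I(IK(SI))
  step 1: IK(SI)
  step 2: K(SI)

Term B:
  start: K(SI)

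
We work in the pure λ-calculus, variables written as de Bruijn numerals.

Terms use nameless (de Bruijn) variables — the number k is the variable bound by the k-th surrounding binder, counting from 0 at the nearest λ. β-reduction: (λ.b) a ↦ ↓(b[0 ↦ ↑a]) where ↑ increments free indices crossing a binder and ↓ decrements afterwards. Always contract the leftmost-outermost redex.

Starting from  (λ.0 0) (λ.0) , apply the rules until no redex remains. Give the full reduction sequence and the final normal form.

  start: (λ.0 0) (λ.0)
  [1] (λ.0) (λ.0)
  [2] λ.0

Answer: normal form = λ.0  (in 2 steps)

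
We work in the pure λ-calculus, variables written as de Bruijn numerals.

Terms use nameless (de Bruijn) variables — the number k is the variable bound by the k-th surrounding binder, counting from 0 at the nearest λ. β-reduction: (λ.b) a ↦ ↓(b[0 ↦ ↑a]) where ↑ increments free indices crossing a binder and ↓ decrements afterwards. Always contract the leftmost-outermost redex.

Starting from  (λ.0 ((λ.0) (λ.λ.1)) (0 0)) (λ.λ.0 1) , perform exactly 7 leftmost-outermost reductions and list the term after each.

  start: (λ.0 ((λ.0) (λ.λ.1)) (0 0)) (λ.λ.0 1)
  [1] (λ.λ.0 1) ((λ.0) (λ.λ.1)) ((λ.λ.0 1) (λ.λ.0 1))
  [2] (λ.0 ((λ.0) (λ.λ.1))) ((λ.λ.0 1) (λ.λ.0 1))
  [3] (λ.λ.0 1) (λ.λ.0 1) ((λ.0) (λ.λ.1))
  [4] (λ.0 (λ.λ.0 1)) ((λ.0) (λ.λ.1))
  [5] (λ.0) (λ.λ.1) (λ.λ.0 1)
  [6] (λ.λ.1) (λ.λ.0 1)
  [7] λ.λ.λ.0 1

Answer: after 7 steps: λ.λ.λ.0 1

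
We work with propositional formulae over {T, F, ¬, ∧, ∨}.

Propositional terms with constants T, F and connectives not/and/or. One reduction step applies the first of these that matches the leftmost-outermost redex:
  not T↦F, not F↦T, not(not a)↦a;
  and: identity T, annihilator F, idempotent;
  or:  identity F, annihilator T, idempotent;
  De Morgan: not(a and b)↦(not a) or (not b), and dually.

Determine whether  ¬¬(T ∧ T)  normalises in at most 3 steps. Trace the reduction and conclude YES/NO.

Answer: YES — reaches normal form T in 2 ≤ 3 steps

Working:
  start: ¬¬(T ∧ T)
  step 1: T ∧ T
  step 2: T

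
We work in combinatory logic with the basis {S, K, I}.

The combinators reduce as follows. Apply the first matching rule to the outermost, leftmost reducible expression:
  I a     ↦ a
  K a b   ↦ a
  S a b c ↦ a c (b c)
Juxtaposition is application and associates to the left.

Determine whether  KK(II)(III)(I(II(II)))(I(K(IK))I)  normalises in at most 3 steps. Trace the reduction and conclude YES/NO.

  start: KK(II)(III)(I(II(II)))(I(K(IK))I)
  [1] K(III)(I(II(II)))(I(K(IK))I)
  [2] III(I(K(IK))I)
  [3] II(I(K(IK))I)

Answer: NO — after 3 steps the term is II(I(K(IK))I), not yet normal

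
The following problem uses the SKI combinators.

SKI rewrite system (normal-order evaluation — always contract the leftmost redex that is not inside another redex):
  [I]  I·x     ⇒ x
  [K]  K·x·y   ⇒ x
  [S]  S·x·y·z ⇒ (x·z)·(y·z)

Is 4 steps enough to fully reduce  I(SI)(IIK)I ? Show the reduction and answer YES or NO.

Answer: NO — after 4 steps the term is IIKI, not yet normal

Derivation:
  start: I(SI)(IIK)I
  step 1: SI(IIK)I
  step 2: II(IIKI)
  step 3: I(IIKI)
  step 4: IIKI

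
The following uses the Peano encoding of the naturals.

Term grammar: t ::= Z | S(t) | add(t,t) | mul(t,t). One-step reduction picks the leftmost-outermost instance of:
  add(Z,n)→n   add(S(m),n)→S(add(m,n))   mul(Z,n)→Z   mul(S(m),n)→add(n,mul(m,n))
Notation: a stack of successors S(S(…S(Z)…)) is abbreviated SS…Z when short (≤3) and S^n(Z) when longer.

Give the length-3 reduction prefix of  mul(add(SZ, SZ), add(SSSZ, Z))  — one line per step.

  start: mul(add(SZ, SZ), add(SSSZ, Z))
  step 1: mul(S(add(Z, SZ)), add(SSSZ, Z))
  step 2: add(add(SSSZ, Z), mul(add(Z, SZ), add(SSSZ, Z)))
  step 3: add(S(add(SSZ, Z)), mul(add(Z, SZ), add(SSSZ, Z)))

Answer: after 3 steps: add(S(add(SSZ, Z)), mul(add(Z, SZ), add(SSSZ, Z)))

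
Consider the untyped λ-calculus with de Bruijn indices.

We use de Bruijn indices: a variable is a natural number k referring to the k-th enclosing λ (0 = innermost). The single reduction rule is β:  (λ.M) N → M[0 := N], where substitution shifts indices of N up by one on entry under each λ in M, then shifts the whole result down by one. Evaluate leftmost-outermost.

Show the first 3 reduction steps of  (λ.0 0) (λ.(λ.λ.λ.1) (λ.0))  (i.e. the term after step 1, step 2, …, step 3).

Answer: after 3 steps: λ.λ.1

Reduction:
  start: (λ.0 0) (λ.(λ.λ.λ.1) (λ.0))
  step 1: (λ.(λ.λ.λ.1) (λ.0)) (λ.(λ.λ.λ.1) (λ.0))
  step 2: (λ.λ.λ.1) (λ.0)
  step 3: λ.λ.1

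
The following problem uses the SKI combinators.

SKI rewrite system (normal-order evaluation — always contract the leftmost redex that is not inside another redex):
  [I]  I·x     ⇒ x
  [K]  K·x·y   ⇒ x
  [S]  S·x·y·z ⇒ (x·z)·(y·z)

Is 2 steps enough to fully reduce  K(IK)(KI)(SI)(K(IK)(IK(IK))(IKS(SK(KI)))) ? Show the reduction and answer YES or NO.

  start: K(IK)(KI)(SI)(K(IK)(IK(IK))(IKS(SK(KI))))
  step 1: IK(SI)(K(IK)(IK(IK))(IKS(SK(KI))))
  step 2: K(SI)(K(IK)(IK(IK))(IKS(SK(KI))))

Answer: NO — after 2 steps the term is K(SI)(K(IK)(IK(IK))(IKS(SK(KI)))), not yet normal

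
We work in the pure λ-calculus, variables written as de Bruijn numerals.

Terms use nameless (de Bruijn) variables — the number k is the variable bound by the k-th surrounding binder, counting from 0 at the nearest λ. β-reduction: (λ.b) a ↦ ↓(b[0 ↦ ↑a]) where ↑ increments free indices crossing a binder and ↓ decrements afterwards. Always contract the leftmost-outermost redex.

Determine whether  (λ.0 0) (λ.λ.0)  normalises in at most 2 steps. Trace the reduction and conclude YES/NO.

Answer: YES — reaches normal form λ.0 in 2 ≤ 2 steps

Derivation:
  start: (λ.0 0) (λ.λ.0)
  [1] (λ.λ.0) (λ.λ.0)
  [2] λ.0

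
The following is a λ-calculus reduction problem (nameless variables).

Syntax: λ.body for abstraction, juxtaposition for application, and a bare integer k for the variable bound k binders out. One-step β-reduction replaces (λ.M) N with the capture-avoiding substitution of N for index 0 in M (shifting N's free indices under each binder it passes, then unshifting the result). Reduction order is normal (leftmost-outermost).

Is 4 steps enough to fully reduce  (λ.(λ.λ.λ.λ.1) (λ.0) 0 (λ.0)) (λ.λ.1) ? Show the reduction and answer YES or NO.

Answer: YES — reaches normal form λ.λ.0 in 4 ≤ 4 steps

Derivation:
  start: (λ.(λ.λ.λ.λ.1) (λ.0) 0 (λ.0)) (λ.λ.1)
  step 1: (λ.λ.λ.λ.1) (λ.0) (λ.λ.1) (λ.0)
  step 2: (λ.λ.λ.1) (λ.λ.1) (λ.0)
  step 3: (λ.λ.1) (λ.0)
  step 4: λ.λ.0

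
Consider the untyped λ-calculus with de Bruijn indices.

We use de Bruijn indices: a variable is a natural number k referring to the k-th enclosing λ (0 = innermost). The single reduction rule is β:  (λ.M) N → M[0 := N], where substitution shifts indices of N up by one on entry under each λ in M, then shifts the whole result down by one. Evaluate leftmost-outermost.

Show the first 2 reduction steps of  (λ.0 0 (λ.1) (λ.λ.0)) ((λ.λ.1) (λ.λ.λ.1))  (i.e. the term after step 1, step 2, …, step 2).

  start: (λ.0 0 (λ.1) (λ.λ.0)) ((λ.λ.1) (λ.λ.λ.1))
  →1  (λ.λ.1) (λ.λ.λ.1) ((λ.λ.1) (λ.λ.λ.1)) (λ.(λ.λ.1) (λ.λ.λ.1)) (λ.λ.0)
  →2  (λ.λ.λ.λ.1) ((λ.λ.1) (λ.λ.λ.1)) (λ.(λ.λ.1) (λ.λ.λ.1)) (λ.λ.0)

Answer: after 2 steps: (λ.λ.λ.λ.1) ((λ.λ.1) (λ.λ.λ.1)) (λ.(λ.λ.1) (λ.λ.λ.1)) (λ.λ.0)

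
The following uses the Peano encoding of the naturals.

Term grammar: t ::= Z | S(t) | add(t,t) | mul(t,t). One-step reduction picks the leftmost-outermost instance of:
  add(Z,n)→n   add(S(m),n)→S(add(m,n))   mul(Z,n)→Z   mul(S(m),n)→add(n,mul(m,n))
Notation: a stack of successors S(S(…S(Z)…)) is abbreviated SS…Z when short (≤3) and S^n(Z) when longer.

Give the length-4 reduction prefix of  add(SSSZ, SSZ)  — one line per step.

Answer: after 4 steps: S^5(Z)

Derivation:
  start: add(SSSZ, SSZ)
  [1] S(add(SSZ, SSZ))
  [2] S(S(add(SZ, SSZ)))
  [3] S(S(S(add(Z, SSZ))))
  [4] S^5(Z)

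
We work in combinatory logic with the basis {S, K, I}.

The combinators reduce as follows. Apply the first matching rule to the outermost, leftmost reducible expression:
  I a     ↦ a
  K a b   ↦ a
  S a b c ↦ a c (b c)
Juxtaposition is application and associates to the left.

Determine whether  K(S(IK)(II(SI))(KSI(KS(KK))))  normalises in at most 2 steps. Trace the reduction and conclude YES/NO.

  start: K(S(IK)(II(SI))(KSI(KS(KK))))
  →1  K(IK(KSI(KS(KK)))(II(SI)(KSI(KS(KK)))))
  →2  K(K(KSI(KS(KK)))(II(SI)(KSI(KS(KK)))))

Answer: NO — after 2 steps the term is K(K(KSI(KS(KK)))(II(SI)(KSI(KS(KK))))), not yet normal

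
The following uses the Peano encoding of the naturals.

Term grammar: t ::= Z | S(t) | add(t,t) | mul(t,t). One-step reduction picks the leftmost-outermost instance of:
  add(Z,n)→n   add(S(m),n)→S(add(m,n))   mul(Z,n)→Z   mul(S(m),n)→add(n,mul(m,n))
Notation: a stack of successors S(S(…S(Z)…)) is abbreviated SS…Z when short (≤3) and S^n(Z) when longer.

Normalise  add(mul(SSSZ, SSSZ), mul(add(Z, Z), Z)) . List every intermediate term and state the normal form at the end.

Answer: normal form = S^9(Z)  (in 28 steps)

Derivation:
  start: add(mul(SSSZ, SSSZ), mul(add(Z, Z), Z))
  →1  add(add(SSSZ, mul(SSZ, SSSZ)), mul(add(Z, Z), Z))
  →2  add(S(add(SSZ, mul(SSZ, SSSZ))), mul(add(Z, Z), Z))
  →3  S(add(add(SSZ, mul(SSZ, SSSZ)), mul(add(Z, Z), Z)))
  →4  S(add(S(add(SZ, mul(SSZ, SSSZ))), mul(add(Z, Z), Z)))
  →5  S(S(add(add(SZ, mul(SSZ, SSSZ)), mul(add(Z, Z), Z))))
  →6  S(S(add(S(add(Z, mul(SSZ, SSSZ))), mul(add(Z, Z), Z))))
  →7  S(S(S(add(add(Z, mul(SSZ, SSSZ)), mul(add(Z, Z), Z)))))
  →8  S(S(S(add(mul(SSZ, SSSZ), mul(add(Z, Z), Z)))))
  →9  S(S(S(add(add(SSSZ, mul(SZ, SSSZ)), mul(add(Z, Z), Z)))))
  →10  S(S(S(add(S(add(SSZ, mul(SZ, SSSZ))), mul(add(Z, Z), Z)))))
  →11  S(S(S(S(add(add(SSZ, mul(SZ, SSSZ)), mul(add(Z, Z), Z))))))
  →12  S(S(S(S(add(S(add(SZ, mul(SZ, SSSZ))), mul(add(Z, Z), Z))))))
  →13  S(S(S(S(S(add(add(SZ, mul(SZ, SSSZ)), mul(add(Z, Z), Z)))))))
  →14  S(S(S(S(S(add(S(add(Z, mul(SZ, SSSZ))), mul(add(Z, Z), Z)))))))
  →15  S(S(S(S(S(S(add(add(Z, mul(SZ, SSSZ)), mul(add(Z, Z), Z))))))))
  →16  S(S(S(S(S(S(add(mul(SZ, SSSZ), mul(add(Z, Z), Z))))))))
  →17  S(S(S(S(S(S(add(add(SSSZ, mul(Z, SSSZ)), mul(add(Z, Z), Z))))))))
  →18  S(S(S(S(S(S(add(S(add(SSZ, mul(Z, SSSZ))), mul(add(Z, Z), Z))))))))
  →19  S(S(S(S(S(S(S(add(add(SSZ, mul(Z, SSSZ)), mul(add(Z, Z), Z)))))))))
  →20  S(S(S(S(S(S(S(add(S(add(SZ, mul(Z, SSSZ))), mul(add(Z, Z), Z)))))))))
  →21  S(S(S(S(S(S(S(S(add(add(SZ, mul(Z, SSSZ)), mul(add(Z, Z), Z))))))))))
  →22  S(S(S(S(S(S(S(S(add(S(add(Z, mul(Z, SSSZ))), mul(add(Z, Z), Z))))))))))
  →23  S(S(S(S(S(S(S(S(S(add(add(Z, mul(Z, SSSZ)), mul(add(Z, Z), Z)))))))))))
  →24  S(S(S(S(S(S(S(S(S(add(mul(Z, SSSZ), mul(add(Z, Z), Z)))))))))))
  →25  S(S(S(S(S(S(S(S(S(add(Z, mul(add(Z, Z), Z)))))))))))
  →26  S(S(S(S(S(S(S(S(S(mul(add(Z, Z), Z))))))))))
  →27  S(S(S(S(S(S(S(S(S(mul(Z, Z))))))))))
  →28  S^9(Z)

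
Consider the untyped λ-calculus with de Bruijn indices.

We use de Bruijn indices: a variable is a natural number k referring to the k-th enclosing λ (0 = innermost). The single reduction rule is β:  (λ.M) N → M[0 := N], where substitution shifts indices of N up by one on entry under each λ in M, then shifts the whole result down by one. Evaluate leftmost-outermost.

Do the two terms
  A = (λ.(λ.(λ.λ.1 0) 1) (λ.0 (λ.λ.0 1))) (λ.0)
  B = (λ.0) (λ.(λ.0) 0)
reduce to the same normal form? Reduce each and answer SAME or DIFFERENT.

Term A:
  start: (λ.(λ.(λ.λ.1 0) 1) (λ.0 (λ.λ.0 1))) (λ.0)
  →1  (λ.(λ.λ.1 0) (λ.0)) (λ.0 (λ.λ.0 1))
  →2  (λ.λ.1 0) (λ.0)
  →3  λ.(λ.0) 0
  →4  λ.0

Term B:
  start: (λ.0) (λ.(λ.0) 0)
  →1  λ.(λ.0) 0
  →2  λ.0

Answer: SAME — A ⇓ λ.0, B ⇓ λ.0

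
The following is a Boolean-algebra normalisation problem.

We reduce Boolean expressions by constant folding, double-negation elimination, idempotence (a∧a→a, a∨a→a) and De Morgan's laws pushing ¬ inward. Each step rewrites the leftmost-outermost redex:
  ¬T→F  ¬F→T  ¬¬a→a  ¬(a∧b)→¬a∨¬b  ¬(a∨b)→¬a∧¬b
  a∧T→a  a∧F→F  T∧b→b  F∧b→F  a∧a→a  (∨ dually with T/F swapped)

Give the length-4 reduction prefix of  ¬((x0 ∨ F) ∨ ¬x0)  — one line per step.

Answer: after 4 steps: ¬x0 ∧ ¬¬x0

Derivation:
  start: ¬((x0 ∨ F) ∨ ¬x0)
  →1  ¬(x0 ∨ F) ∧ ¬¬x0
  →2  (¬x0 ∧ ¬F) ∧ ¬¬x0
  →3  (¬x0 ∧ T) ∧ ¬¬x0
  →4  ¬x0 ∧ ¬¬x0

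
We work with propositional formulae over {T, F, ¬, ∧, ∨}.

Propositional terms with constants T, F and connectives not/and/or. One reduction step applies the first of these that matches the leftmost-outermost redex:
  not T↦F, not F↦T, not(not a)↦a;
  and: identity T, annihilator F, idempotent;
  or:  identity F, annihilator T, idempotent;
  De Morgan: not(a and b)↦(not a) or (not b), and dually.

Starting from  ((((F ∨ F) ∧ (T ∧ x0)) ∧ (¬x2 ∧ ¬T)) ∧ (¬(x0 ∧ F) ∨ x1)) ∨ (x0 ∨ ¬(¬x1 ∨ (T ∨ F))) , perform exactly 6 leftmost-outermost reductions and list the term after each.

  start: ((((F ∨ F) ∧ (T ∧ x0)) ∧ (¬x2 ∧ ¬T)) ∧ (¬(x0 ∧ F) ∨ x1)) ∨ (x0 ∨ ¬(¬x1 ∨ (T ∨ F)))
  [1] (((F ∧ (T ∧ x0)) ∧ (¬x2 ∧ ¬T)) ∧ (¬(x0 ∧ F) ∨ x1)) ∨ (x0 ∨ ¬(¬x1 ∨ (T ∨ F)))
  [2] ((F ∧ (¬x2 ∧ ¬T)) ∧ (¬(x0 ∧ F) ∨ x1)) ∨ (x0 ∨ ¬(¬x1 ∨ (T ∨ F)))
  [3] (F ∧ (¬(x0 ∧ F) ∨ x1)) ∨ (x0 ∨ ¬(¬x1 ∨ (T ∨ F)))
  [4] F ∨ (x0 ∨ ¬(¬x1 ∨ (T ∨ F)))
  [5] x0 ∨ ¬(¬x1 ∨ (T ∨ F))
  [6] x0 ∨ (¬¬x1 ∧ ¬(T ∨ F))

Answer: after 6 steps: x0 ∨ (¬¬x1 ∧ ¬(T ∨ F))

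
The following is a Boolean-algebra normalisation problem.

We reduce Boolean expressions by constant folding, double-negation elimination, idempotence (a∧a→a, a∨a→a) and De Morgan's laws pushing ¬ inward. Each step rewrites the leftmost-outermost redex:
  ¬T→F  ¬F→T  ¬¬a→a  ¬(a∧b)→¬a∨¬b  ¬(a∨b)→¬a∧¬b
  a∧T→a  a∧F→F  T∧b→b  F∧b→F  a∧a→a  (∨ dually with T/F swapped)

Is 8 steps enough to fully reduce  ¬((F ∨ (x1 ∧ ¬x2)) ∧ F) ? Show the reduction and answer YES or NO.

  start: ¬((F ∨ (x1 ∧ ¬x2)) ∧ F)
  →1  ¬(F ∨ (x1 ∧ ¬x2)) ∨ ¬F
  →2  (¬F ∧ ¬(x1 ∧ ¬x2)) ∨ ¬F
  →3  (T ∧ ¬(x1 ∧ ¬x2)) ∨ ¬F
  →4  ¬(x1 ∧ ¬x2) ∨ ¬F
  →5  (¬x1 ∨ ¬¬x2) ∨ ¬F
  →6  (¬x1 ∨ x2) ∨ ¬F
  →7  (¬x1 ∨ x2) ∨ T
  →8  T

Answer: YES — reaches normal form T in 8 ≤ 8 steps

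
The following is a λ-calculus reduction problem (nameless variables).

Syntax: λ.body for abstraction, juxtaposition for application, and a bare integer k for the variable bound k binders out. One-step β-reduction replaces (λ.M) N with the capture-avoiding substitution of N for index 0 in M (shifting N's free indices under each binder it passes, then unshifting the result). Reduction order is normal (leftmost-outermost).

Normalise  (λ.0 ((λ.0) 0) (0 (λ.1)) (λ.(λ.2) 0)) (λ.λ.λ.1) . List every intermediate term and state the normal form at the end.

  start: (λ.0 ((λ.0) 0) (0 (λ.1)) (λ.(λ.2) 0)) (λ.λ.λ.1)
  [1] (λ.λ.λ.1) ((λ.0) (λ.λ.λ.1)) ((λ.λ.λ.1) (λ.λ.λ.λ.1)) (λ.(λ.λ.λ.λ.1) 0)
  [2] (λ.λ.1) ((λ.λ.λ.1) (λ.λ.λ.λ.1)) (λ.(λ.λ.λ.λ.1) 0)
  [3] (λ.(λ.λ.λ.1) (λ.λ.λ.λ.1)) (λ.(λ.λ.λ.λ.1) 0)
  [4] (λ.λ.λ.1) (λ.λ.λ.λ.1)
  [5] λ.λ.1

Answer: normal form = λ.λ.1  (in 5 steps)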